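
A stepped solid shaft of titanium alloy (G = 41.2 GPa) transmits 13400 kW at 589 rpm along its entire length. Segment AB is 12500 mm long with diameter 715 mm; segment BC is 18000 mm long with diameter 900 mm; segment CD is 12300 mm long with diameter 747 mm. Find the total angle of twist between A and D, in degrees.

ω = 2π·589/60 = 61.68 rad/s, so T = P/ω = 13400×10³ / 61.68 = 217300 N·m.
J_AB = π(0.715)⁴/32 = 0.0257 m⁴; J_BC = π(0.900)⁴/32 = 0.0644 m⁴; J_CD = π(0.747)⁴/32 = 0.0306 m⁴.
θ = (T/G)·Σ L_i/J_i = (217300/41.2×10⁹)·(12.5/0.0257 + 18.0/0.0644 + 12.3/0.0306) = 6.164×10^-3 rad.

0.353°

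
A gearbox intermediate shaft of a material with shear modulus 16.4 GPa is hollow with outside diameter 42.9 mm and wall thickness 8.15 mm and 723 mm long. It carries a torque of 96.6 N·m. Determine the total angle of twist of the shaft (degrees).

J = π(d_o⁴ − d_i⁴)/32 = π(0.0429⁴ − 0.0266⁴)/32 = 2.834×10^-7 m⁴.
θ = T·L/(G·J) = 96.60 × 0.723 / (16.4×10⁹ × 2.834×10^-7) = 0.01503 rad.

0.861°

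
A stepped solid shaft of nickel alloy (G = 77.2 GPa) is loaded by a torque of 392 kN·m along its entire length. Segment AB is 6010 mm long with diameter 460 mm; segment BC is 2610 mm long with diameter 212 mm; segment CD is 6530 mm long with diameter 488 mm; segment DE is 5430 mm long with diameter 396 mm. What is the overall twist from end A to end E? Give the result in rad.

0.0911 rad

J_AB = π(0.460)⁴/32 = 4.40×10^-3 m⁴; J_BC = π(0.212)⁴/32 = 1.98×10^-4 m⁴; J_CD = π(0.488)⁴/32 = 5.57×10^-3 m⁴; J_DE = π(0.396)⁴/32 = 2.41×10^-3 m⁴.
θ = (T/G)·Σ L_i/J_i = (392000/77.2×10⁹)·(6.01/4.40×10^-3 + 2.61/1.98×10^-4 + 6.53/5.57×10^-3 + 5.43/2.41×10^-3) = 0.09115 rad.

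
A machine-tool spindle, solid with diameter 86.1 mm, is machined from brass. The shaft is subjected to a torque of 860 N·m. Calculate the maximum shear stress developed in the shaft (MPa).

6.86 MPa

J = πd⁴/32 = π(0.0861)⁴/32 = 5.395×10^-6 m⁴.
τ_max = T·r/J = 860.0 × 0.0430 / 5.395×10^-6 = 6.862×10^6 Pa.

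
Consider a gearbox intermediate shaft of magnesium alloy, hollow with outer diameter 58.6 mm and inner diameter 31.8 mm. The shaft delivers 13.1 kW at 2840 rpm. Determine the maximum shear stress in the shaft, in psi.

ω = 2π·2840/60 = 297.4 rad/s, so T = P/ω = 13.1×10³ / 297.4 = 44.05 N·m.
J = π(d_o⁴ − d_i⁴)/32 = π(0.0586⁴ − 0.0318⁴)/32 = 1.057×10^-6 m⁴.
τ_max = T·r/J = 44.05 × 0.0293 / 1.057×10^-6 = 1.221×10^6 Pa.

177 psi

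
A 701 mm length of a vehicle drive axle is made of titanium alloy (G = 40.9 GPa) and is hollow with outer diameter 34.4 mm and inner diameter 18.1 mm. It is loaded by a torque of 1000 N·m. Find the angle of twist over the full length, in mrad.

J = π(d_o⁴ − d_i⁴)/32 = π(0.0344⁴ − 0.0181⁴)/32 = 1.269×10^-7 m⁴.
θ = T·L/(G·J) = 1000 × 0.701 / (40.9×10⁹ × 1.269×10^-7) = 0.1350 rad.

135 mrad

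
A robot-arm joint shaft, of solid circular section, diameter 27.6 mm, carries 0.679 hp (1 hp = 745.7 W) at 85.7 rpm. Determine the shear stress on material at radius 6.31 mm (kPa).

ω = 2π·85.7/60 = 8.974 rad/s, so T = P/ω = 0.679×745.7 / 8.974 = 56.42 N·m.
J = πd⁴/32 = π(0.0276)⁴/32 = 5.697×10^-8 m⁴.
Shear stress varies linearly with radius: τ = T·r/J = 56.42 × 0.00631 / 5.697×10^-8 = 6.249×10^6 Pa.

6250 kPa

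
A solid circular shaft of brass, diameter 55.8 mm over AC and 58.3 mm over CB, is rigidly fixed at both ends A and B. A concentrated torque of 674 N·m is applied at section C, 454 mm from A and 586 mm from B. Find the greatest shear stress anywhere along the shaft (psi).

1490 psi

Compatibility: T_A·a/J_AC = T_B·b/J_CB with T_A + T_B = T₀.
J_AC = 9.52×10^-7 m⁴, J_CB = 1.13×10^-6 m⁴, so T_A = T₀·(J_AC/a)/((J_AC/a)+(J_CB/b)) = 350.5 N·m, T_B = 323.5 N·m.
τ in each portion: τ_AC = 1.03×10^7 Pa, τ_CB = 8.32×10^6 Pa; maximum is in AC.
τ_max = T_AC·r/J = 350.5·0.0279/9.52×10^-7 = 1.027×10^7 Pa.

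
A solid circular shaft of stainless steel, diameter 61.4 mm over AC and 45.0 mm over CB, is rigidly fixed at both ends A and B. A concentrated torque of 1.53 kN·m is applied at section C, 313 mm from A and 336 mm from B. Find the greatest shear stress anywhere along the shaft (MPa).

26.5 MPa

Compatibility: T_A·a/J_AC = T_B·b/J_CB with T_A + T_B = T₀.
J_AC = 1.40×10^-6 m⁴, J_CB = 4.03×10^-7 m⁴, so T_A = T₀·(J_AC/a)/((J_AC/a)+(J_CB/b)) = 1206 N·m, T_B = 324.1 N·m.
τ in each portion: τ_AC = 2.65×10^7 Pa, τ_CB = 1.81×10^7 Pa; maximum is in AC.
τ_max = T_AC·r/J = 1206·0.0307/1.40×10^-6 = 2.653×10^7 Pa.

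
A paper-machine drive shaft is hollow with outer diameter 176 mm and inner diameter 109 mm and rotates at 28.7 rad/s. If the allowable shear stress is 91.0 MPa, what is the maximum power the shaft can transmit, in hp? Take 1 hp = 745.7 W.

J = π(d_o⁴ − d_i⁴)/32 = π(0.176⁴ − 0.109⁴)/32 = 8.034×10^-5 m⁴.
T_max = τ_allow·J/r = 9.10×10^7 × 8.034×10^-5 / 0.0880 = 83080 N·m.
ω = 28.7 rad/s, so P_max = T_max·ω = 2.384×10^6 W.

3200 hp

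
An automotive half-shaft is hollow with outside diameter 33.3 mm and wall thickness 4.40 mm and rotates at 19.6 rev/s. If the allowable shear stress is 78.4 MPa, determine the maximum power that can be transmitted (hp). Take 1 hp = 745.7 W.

66.4 hp

J = π(d_o⁴ − d_i⁴)/32 = π(0.0333⁴ − 0.0245⁴)/32 = 8.535×10^-8 m⁴.
T_max = τ_allow·J/r = 7.84×10^7 × 8.535×10^-8 / 0.0166 = 401.9 N·m.
ω = 2π·19.6 = 123.2 rad/s, so P_max = T_max·ω = 4.949×10^4 W.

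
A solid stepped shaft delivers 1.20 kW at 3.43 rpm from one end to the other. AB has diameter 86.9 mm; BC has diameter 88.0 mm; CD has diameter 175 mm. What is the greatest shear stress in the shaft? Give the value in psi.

3760 psi

ω = 2π·3.43/60 = 0.3592 rad/s, so T = P/ω = 1.20×10³ / 0.3592 = 3341 N·m.
Under the same torque, τ_max = 16T/(πd³) is largest where d is smallest — segment AB (d = 86.9 mm).
τ_max = 16·3341/(π·(0.0869)³) = 2.593×10^7 Pa.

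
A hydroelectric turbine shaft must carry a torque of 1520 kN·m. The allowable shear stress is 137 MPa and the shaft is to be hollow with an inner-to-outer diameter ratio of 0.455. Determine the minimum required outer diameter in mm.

389 mm

For a hollow shaft with d_i/d_o = 0.455: τ_max = 16T/(π d_o³ (1−k⁴)), so d_o = [16T/(π τ_allow (1−k⁴))]^(1/3) = [16·1.520e6/(π·1.37×10^8·0.9571)]^(1/3) = 0.3894 m.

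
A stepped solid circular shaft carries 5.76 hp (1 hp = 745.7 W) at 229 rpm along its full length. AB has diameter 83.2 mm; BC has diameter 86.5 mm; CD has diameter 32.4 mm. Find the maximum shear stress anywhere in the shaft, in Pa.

ω = 2π·229/60 = 23.98 rad/s, so T = P/ω = 5.76×745.7 / 23.98 = 179.1 N·m.
Under the same torque, τ_max = 16T/(πd³) is largest where d is smallest — segment CD (d = 32.4 mm).
τ_max = 16·179.1/(π·(0.0324)³) = 2.682×10^7 Pa.

2.68e7 Pa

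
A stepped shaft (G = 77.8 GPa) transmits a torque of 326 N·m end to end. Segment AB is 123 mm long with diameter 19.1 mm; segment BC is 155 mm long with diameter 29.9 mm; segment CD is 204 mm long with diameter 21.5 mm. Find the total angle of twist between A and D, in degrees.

J_AB = π(0.0191)⁴/32 = 1.31×10^-8 m⁴; J_BC = π(0.0299)⁴/32 = 7.85×10^-8 m⁴; J_CD = π(0.0215)⁴/32 = 2.10×10^-8 m⁴.
θ = (T/G)·Σ L_i/J_i = (326.0/77.8×10⁹)·(0.123/1.31×10^-8 + 0.155/7.85×10^-8 + 0.204/2.10×10^-8) = 0.08847 rad.

5.07°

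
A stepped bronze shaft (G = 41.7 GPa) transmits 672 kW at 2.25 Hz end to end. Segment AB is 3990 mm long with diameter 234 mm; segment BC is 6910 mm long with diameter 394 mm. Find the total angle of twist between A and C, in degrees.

ω = 2π·2.25 = 14.14 rad/s, so T = P/ω = 672×10³ / 14.14 = 47530 N·m.
J_AB = π(0.234)⁴/32 = 2.94×10^-4 m⁴; J_BC = π(0.394)⁴/32 = 2.37×10^-3 m⁴.
θ = (T/G)·Σ L_i/J_i = (47530/41.7×10⁹)·(3.99/2.94×10^-4 + 6.91/2.37×10^-3) = 0.01878 rad.

1.08°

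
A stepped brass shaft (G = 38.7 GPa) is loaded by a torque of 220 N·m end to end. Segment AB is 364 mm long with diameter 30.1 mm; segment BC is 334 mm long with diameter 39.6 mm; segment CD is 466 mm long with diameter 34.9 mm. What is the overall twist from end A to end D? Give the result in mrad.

51.7 mrad

J_AB = π(0.0301)⁴/32 = 8.06×10^-8 m⁴; J_BC = π(0.0396)⁴/32 = 2.41×10^-7 m⁴; J_CD = π(0.0349)⁴/32 = 1.46×10^-7 m⁴.
θ = (T/G)·Σ L_i/J_i = (220.0/38.7×10⁹)·(0.364/8.06×10^-8 + 0.334/2.41×10^-7 + 0.466/1.46×10^-7) = 0.05173 rad.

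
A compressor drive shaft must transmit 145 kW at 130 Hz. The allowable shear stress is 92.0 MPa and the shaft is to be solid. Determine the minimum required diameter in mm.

ω = 2π·130 = 816.8 rad/s, so T = P/ω = 145×10³ / 816.8 = 177.5 N·m.
For a solid shaft τ_max = 16T/(πd³), so d = (16T/(π τ_allow))^(1/3) = (16·177.5/(π·9.20×10^7))^(1/3) = 0.02142 m.

21.4 mm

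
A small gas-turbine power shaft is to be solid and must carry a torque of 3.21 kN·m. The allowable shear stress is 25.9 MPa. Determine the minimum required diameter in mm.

85.8 mm

For a solid shaft τ_max = 16T/(πd³), so d = (16T/(π τ_allow))^(1/3) = (16·3210/(π·2.59×10^7))^(1/3) = 0.08578 m.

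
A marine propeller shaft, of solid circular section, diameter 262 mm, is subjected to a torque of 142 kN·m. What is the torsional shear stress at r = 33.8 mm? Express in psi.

J = πd⁴/32 = π(0.262)⁴/32 = 4.626×10^-4 m⁴.
Shear stress varies linearly with radius: τ = T·r/J = 142000 × 0.0338 / 4.626×10^-4 = 1.038×10^7 Pa.

1500 psi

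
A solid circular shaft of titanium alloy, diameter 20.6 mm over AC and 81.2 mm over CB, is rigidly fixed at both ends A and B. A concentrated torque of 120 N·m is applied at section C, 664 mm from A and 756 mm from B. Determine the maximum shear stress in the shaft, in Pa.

Compatibility: T_A·a/J_AC = T_B·b/J_CB with T_A + T_B = T₀.
J_AC = 1.77×10^-8 m⁴, J_CB = 4.27×10^-6 m⁴, so T_A = T₀·(J_AC/a)/((J_AC/a)+(J_CB/b)) = 0.5633 N·m, T_B = 119.4 N·m.
τ in each portion: τ_AC = 3.28×10^5 Pa, τ_CB = 1.14×10^6 Pa; maximum is in CB.
τ_max = T_CB·r/J = 119.4·0.0406/4.27×10^-6 = 1.136×10^6 Pa.

1.14e6 Pa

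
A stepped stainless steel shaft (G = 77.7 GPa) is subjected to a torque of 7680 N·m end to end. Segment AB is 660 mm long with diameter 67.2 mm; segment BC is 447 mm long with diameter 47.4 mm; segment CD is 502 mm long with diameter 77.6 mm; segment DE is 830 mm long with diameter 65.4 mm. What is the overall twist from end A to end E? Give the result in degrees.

10.4°

J_AB = π(0.0672)⁴/32 = 2.00×10^-6 m⁴; J_BC = π(0.0474)⁴/32 = 4.96×10^-7 m⁴; J_CD = π(0.0776)⁴/32 = 3.56×10^-6 m⁴; J_DE = π(0.0654)⁴/32 = 1.80×10^-6 m⁴.
θ = (T/G)·Σ L_i/J_i = (7680/77.7×10⁹)·(0.660/2.00×10^-6 + 0.447/4.96×10^-7 + 0.502/3.56×10^-6 + 0.830/1.80×10^-6) = 0.1814 rad.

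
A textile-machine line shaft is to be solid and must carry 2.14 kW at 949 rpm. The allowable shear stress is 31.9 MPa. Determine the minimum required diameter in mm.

15.1 mm

ω = 2π·949/60 = 99.38 rad/s, so T = P/ω = 2.14×10³ / 99.38 = 21.53 N·m.
For a solid shaft τ_max = 16T/(πd³), so d = (16T/(π τ_allow))^(1/3) = (16·21.53/(π·3.19×10^7))^(1/3) = 0.01509 m.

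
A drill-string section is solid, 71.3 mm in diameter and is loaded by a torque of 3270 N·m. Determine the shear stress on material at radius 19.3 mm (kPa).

J = πd⁴/32 = π(0.0713)⁴/32 = 2.537×10^-6 m⁴.
Shear stress varies linearly with radius: τ = T·r/J = 3270 × 0.0193 / 2.537×10^-6 = 2.487×10^7 Pa.

24900 kPa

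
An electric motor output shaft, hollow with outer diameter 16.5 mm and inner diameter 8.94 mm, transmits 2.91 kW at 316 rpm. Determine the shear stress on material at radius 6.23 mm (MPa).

82.4 MPa

ω = 2π·316/60 = 33.09 rad/s, so T = P/ω = 2.91×10³ / 33.09 = 87.94 N·m.
J = π(d_o⁴ − d_i⁴)/32 = π(0.0165⁴ − 0.00894⁴)/32 = 6.650×10^-9 m⁴.
Shear stress varies linearly with radius: τ = T·r/J = 87.94 × 0.00623 / 6.650×10^-9 = 8.239×10^7 Pa.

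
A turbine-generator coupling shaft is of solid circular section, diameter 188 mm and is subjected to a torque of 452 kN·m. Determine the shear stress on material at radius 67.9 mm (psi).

36300 psi

J = πd⁴/32 = π(0.188)⁴/32 = 1.226×10^-4 m⁴.
Shear stress varies linearly with radius: τ = T·r/J = 452000 × 0.0679 / 1.226×10^-4 = 2.503×10^8 Pa.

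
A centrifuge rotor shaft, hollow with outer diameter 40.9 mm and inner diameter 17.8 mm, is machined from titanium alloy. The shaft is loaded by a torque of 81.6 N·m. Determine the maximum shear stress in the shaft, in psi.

J = π(d_o⁴ − d_i⁴)/32 = π(0.0409⁴ − 0.0178⁴)/32 = 2.649×10^-7 m⁴.
τ_max = T·r/J = 81.60 × 0.0204 / 2.649×10^-7 = 6.300×10^6 Pa.

914 psi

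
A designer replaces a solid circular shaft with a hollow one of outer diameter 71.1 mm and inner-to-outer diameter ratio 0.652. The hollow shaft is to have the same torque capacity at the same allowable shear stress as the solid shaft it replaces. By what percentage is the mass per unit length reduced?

Equal τ_max and T ⇒ the solid shaft needs d_s³ = d_o³(1−k⁴), so d_s = 71.1·(1−0.652⁴)^(1/3) = 66.53 mm.
Area ratio A_h/A_s = d_o²(1−k²)/d_s² = (1−k²)/(1−k⁴)^(2/3) = 0.6566.
Mass saving = 1 − 0.6566 = 34.3 %.

34.3 %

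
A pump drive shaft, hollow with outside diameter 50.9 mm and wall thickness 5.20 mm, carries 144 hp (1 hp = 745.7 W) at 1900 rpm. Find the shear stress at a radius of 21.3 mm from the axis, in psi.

ω = 2π·1900/60 = 199.0 rad/s, so T = P/ω = 144×745.7 / 199.0 = 539.7 N·m.
J = π(d_o⁴ − d_i⁴)/32 = π(0.0509⁴ − 0.0405⁴)/32 = 3.948×10^-7 m⁴.
Shear stress varies linearly with radius: τ = T·r/J = 539.7 × 0.0213 / 3.948×10^-7 = 2.911×10^7 Pa.

4220 psi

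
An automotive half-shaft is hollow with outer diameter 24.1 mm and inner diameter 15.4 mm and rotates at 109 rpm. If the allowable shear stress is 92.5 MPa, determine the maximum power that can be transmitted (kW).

J = π(d_o⁴ − d_i⁴)/32 = π(0.0241⁴ − 0.0154⁴)/32 = 2.760×10^-8 m⁴.
T_max = τ_allow·J/r = 9.25×10^7 × 2.760×10^-8 / 0.0120 = 211.8 N·m.
ω = 2π·109/60 = 11.41 rad/s, so P_max = T_max·ω = 2418 W.

2.42 kW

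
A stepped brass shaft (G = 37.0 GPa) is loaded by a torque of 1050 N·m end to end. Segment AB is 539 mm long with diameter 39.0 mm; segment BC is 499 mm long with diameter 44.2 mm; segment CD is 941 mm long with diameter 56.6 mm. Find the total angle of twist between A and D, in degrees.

J_AB = π(0.0390)⁴/32 = 2.27×10^-7 m⁴; J_BC = π(0.0442)⁴/32 = 3.75×10^-7 m⁴; J_CD = π(0.0566)⁴/32 = 1.01×10^-6 m⁴.
θ = (T/G)·Σ L_i/J_i = (1050/37.0×10⁹)·(0.539/2.27×10^-7 + 0.499/3.75×10^-7 + 0.941/1.01×10^-6) = 0.1316 rad.

7.54°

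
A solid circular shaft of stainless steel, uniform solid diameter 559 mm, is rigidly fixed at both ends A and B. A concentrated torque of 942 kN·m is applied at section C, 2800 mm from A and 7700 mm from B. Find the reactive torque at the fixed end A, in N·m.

With uniform GJ and both ends fixed, compatibility θ_AC = θ_CB gives T_A·a = T_B·b, together with T_A + T_B = T₀.
T_A = T₀·b/(a+b) = 942000·7700/10500 = 690800 N·m; T_B = 251200 N·m.

691000 N·m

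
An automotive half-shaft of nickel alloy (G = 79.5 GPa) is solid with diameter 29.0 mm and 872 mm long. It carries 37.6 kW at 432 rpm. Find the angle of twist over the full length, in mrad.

131 mrad

ω = 2π·432/60 = 45.24 rad/s, so T = P/ω = 37.6×10³ / 45.24 = 831.1 N·m.
J = πd⁴/32 = π(0.0290)⁴/32 = 6.944×10^-8 m⁴.
θ = T·L/(G·J) = 831.1 × 0.872 / (79.5×10⁹ × 6.944×10^-8) = 0.1313 rad.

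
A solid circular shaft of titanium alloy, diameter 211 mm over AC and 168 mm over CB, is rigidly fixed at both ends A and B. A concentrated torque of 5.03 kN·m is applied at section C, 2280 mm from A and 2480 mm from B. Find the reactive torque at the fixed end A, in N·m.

3670 N·m

Compatibility: T_A·a/J_AC = T_B·b/J_CB with T_A + T_B = T₀.
J_AC = 1.95×10^-4 m⁴, J_CB = 7.82×10^-5 m⁴, so T_A = T₀·(J_AC/a)/((J_AC/a)+(J_CB/b)) = 3673 N·m, T_B = 1357 N·m.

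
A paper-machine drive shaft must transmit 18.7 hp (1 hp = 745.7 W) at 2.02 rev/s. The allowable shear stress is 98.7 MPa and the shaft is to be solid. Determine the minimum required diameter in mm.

ω = 2π·2.02 = 12.69 rad/s, so T = P/ω = 18.7×745.7 / 12.69 = 1099 N·m.
For a solid shaft τ_max = 16T/(πd³), so d = (16T/(π τ_allow))^(1/3) = (16·1099/(π·9.87×10^7))^(1/3) = 0.03842 m.

38.4 mm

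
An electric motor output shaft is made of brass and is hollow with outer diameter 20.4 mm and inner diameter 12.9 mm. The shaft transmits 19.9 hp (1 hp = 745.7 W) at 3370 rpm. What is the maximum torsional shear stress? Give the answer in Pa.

3.00e7 Pa

ω = 2π·3370/60 = 352.9 rad/s, so T = P/ω = 19.9×745.7 / 352.9 = 42.05 N·m.
J = π(d_o⁴ − d_i⁴)/32 = π(0.0204⁴ − 0.0129⁴)/32 = 1.428×10^-8 m⁴.
τ_max = T·r/J = 42.05 × 0.0102 / 1.428×10^-8 = 3.003×10^7 Pa.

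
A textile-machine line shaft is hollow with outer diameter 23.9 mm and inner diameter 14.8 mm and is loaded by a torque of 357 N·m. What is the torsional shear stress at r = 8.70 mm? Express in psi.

16500 psi

J = π(d_o⁴ − d_i⁴)/32 = π(0.0239⁴ − 0.0148⁴)/32 = 2.732×10^-8 m⁴.
Shear stress varies linearly with radius: τ = T·r/J = 357.0 × 0.00870 / 2.732×10^-8 = 1.137×10^8 Pa.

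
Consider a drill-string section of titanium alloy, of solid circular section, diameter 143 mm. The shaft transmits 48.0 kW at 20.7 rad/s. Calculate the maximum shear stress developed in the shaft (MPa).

4.04 MPa

ω = 20.7 rad/s, so T = P/ω = 48.0×10³ / 20.70 = 2319 N·m.
J = πd⁴/32 = π(0.143)⁴/32 = 4.105×10^-5 m⁴.
τ_max = T·r/J = 2319 × 0.0715 / 4.105×10^-5 = 4.039×10^6 Pa.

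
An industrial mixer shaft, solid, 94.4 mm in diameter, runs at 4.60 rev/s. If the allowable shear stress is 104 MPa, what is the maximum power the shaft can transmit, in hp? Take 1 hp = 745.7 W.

666 hp

J = πd⁴/32 = π(0.0944)⁴/32 = 7.796×10^-6 m⁴.
T_max = τ_allow·J/r = 1.04×10^8 × 7.796×10^-6 / 0.0472 = 17180 N·m.
ω = 2π·4.60 = 28.90 rad/s, so P_max = T_max·ω = 4.965×10^5 W.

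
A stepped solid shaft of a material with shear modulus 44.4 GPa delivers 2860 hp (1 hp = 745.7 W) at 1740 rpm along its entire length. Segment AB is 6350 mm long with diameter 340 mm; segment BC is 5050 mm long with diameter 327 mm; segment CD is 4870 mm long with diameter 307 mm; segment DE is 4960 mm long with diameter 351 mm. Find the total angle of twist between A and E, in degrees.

0.276°

ω = 2π·1740/60 = 182.2 rad/s, so T = P/ω = 2860×745.7 / 182.2 = 11700 N·m.
J_AB = π(0.340)⁴/32 = 1.31×10^-3 m⁴; J_BC = π(0.327)⁴/32 = 1.12×10^-3 m⁴; J_CD = π(0.307)⁴/32 = 8.72×10^-4 m⁴; J_DE = π(0.351)⁴/32 = 1.49×10^-3 m⁴.
θ = (T/G)·Σ L_i/J_i = (11700/44.4×10⁹)·(6.35/1.31×10^-3 + 5.05/1.12×10^-3 + 4.87/8.72×10^-4 + 4.96/1.49×10^-3) = 4.811×10^-3 rad.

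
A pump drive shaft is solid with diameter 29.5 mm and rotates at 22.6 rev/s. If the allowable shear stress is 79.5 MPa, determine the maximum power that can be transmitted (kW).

J = πd⁴/32 = π(0.0295)⁴/32 = 7.435×10^-8 m⁴.
T_max = τ_allow·J/r = 7.95×10^7 × 7.435×10^-8 / 0.0147 = 400.7 N·m.
ω = 2π·22.6 = 142.0 rad/s, so P_max = T_max·ω = 5.691×10^4 W.

56.9 kW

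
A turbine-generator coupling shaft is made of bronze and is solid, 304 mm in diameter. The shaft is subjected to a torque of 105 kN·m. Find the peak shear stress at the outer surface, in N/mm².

19.0 N/mm²

J = πd⁴/32 = π(0.304)⁴/32 = 8.385×10^-4 m⁴.
τ_max = T·r/J = 105000 × 0.152 / 8.385×10^-4 = 1.903×10^7 Pa.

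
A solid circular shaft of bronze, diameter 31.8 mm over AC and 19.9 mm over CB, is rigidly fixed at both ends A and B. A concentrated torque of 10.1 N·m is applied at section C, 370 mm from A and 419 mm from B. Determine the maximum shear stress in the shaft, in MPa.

1.41 MPa

Compatibility: T_A·a/J_AC = T_B·b/J_CB with T_A + T_B = T₀.
J_AC = 1.00×10^-7 m⁴, J_CB = 1.54×10^-8 m⁴, so T_A = T₀·(J_AC/a)/((J_AC/a)+(J_CB/b)) = 8.895 N·m, T_B = 1.205 N·m.
τ in each portion: τ_AC = 1.41×10^6 Pa, τ_CB = 7.79×10^5 Pa; maximum is in AC.
τ_max = T_AC·r/J = 8.895·0.0159/1.00×10^-7 = 1.409×10^6 Pa.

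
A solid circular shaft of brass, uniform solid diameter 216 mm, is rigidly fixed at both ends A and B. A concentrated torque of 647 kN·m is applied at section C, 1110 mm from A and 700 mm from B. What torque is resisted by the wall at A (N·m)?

250000 N·m

With uniform GJ and both ends fixed, compatibility θ_AC = θ_CB gives T_A·a = T_B·b, together with T_A + T_B = T₀.
T_A = T₀·b/(a+b) = 647000·700/1810 = 250200 N·m; T_B = 396800 N·m.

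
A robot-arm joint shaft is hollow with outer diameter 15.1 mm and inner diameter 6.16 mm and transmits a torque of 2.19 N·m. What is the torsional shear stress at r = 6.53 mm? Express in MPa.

2.88 MPa

J = π(d_o⁴ − d_i⁴)/32 = π(0.0151⁴ − 0.00616⁴)/32 = 4.963×10^-9 m⁴.
Shear stress varies linearly with radius: τ = T·r/J = 2.190 × 0.00653 / 4.963×10^-9 = 2.882×10^6 Pa.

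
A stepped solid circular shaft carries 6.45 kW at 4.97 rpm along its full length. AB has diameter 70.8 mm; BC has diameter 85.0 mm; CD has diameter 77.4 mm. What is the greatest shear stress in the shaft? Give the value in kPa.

178000 kPa

ω = 2π·4.97/60 = 0.5205 rad/s, so T = P/ω = 6.45×10³ / 0.5205 = 12390 N·m.
Under the same torque, τ_max = 16T/(πd³) is largest where d is smallest — segment AB (d = 70.8 mm).
τ_max = 16·12390/(π·(0.0708)³) = 1.778×10^8 Pa.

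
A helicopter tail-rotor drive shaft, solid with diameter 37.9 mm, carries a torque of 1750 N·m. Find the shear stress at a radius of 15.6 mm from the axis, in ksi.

J = πd⁴/32 = π(0.0379)⁴/32 = 2.026×10^-7 m⁴.
Shear stress varies linearly with radius: τ = T·r/J = 1750 × 0.0156 / 2.026×10^-7 = 1.348×10^8 Pa.

19.5 ksi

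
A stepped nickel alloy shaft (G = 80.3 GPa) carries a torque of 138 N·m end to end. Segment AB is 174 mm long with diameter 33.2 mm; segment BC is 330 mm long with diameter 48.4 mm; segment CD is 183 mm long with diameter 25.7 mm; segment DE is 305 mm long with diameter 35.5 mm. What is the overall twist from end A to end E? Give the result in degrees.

0.817°

J_AB = π(0.0332)⁴/32 = 1.19×10^-7 m⁴; J_BC = π(0.0484)⁴/32 = 5.39×10^-7 m⁴; J_CD = π(0.0257)⁴/32 = 4.28×10^-8 m⁴; J_DE = π(0.0355)⁴/32 = 1.56×10^-7 m⁴.
θ = (T/G)·Σ L_i/J_i = (138.0/80.3×10⁹)·(0.174/1.19×10^-7 + 0.330/5.39×10^-7 + 0.183/4.28×10^-8 + 0.305/1.56×10^-7) = 0.01426 rad.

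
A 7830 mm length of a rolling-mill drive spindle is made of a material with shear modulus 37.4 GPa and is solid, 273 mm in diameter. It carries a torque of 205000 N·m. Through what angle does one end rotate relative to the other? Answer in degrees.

4.51°

J = πd⁴/32 = π(0.273)⁴/32 = 5.453×10^-4 m⁴.
θ = T·L/(G·J) = 205000 × 7.83 / (37.4×10⁹ × 5.453×10^-4) = 0.07870 rad.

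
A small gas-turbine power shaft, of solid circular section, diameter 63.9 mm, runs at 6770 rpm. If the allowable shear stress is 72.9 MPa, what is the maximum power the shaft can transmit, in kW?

2650 kW

J = πd⁴/32 = π(0.0639)⁴/32 = 1.637×10^-6 m⁴.
T_max = τ_allow·J/r = 7.29×10^7 × 1.637×10^-6 / 0.0319 = 3735 N·m.
ω = 2π·6770/60 = 709.0 rad/s, so P_max = T_max·ω = 2.648×10^6 W.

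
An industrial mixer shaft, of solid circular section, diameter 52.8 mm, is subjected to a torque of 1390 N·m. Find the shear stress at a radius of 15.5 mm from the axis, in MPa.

28.2 MPa

J = πd⁴/32 = π(0.0528)⁴/32 = 7.630×10^-7 m⁴.
Shear stress varies linearly with radius: τ = T·r/J = 1390 × 0.0155 / 7.630×10^-7 = 2.824×10^7 Pa.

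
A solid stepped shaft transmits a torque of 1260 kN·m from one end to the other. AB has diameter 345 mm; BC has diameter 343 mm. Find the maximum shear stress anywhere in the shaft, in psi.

Under the same torque, τ_max = 16T/(πd³) is largest where d is smallest — segment BC (d = 343 mm).
τ_max = 16·1.260e6/(π·(0.343)³) = 1.590×10^8 Pa.

23100 psi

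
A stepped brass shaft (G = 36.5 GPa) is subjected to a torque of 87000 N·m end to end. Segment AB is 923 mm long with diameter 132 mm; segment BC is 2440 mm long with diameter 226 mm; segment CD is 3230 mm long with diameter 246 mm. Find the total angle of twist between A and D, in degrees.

6.76°

J_AB = π(0.132)⁴/32 = 2.98×10^-5 m⁴; J_BC = π(0.226)⁴/32 = 2.56×10^-4 m⁴; J_CD = π(0.246)⁴/32 = 3.60×10^-4 m⁴.
θ = (T/G)·Σ L_i/J_i = (87000/36.5×10⁹)·(0.923/2.98×10^-5 + 2.44/2.56×10^-4 + 3.23/3.60×10^-4) = 0.1179 rad.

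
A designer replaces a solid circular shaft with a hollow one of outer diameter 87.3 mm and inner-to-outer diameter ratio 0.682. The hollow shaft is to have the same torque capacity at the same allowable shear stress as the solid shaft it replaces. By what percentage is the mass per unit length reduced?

37.1 %

Equal τ_max and T ⇒ the solid shaft needs d_s³ = d_o³(1−k⁴), so d_s = 87.3·(1−0.682⁴)^(1/3) = 80.49 mm.
Area ratio A_h/A_s = d_o²(1−k²)/d_s² = (1−k²)/(1−k⁴)^(2/3) = 0.6293.
Mass saving = 1 − 0.6293 = 37.1 %.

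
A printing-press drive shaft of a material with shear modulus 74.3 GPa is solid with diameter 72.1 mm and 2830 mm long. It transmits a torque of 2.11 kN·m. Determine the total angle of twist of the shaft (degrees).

J = πd⁴/32 = π(0.0721)⁴/32 = 2.653×10^-6 m⁴.
θ = T·L/(G·J) = 2110 × 2.83 / (74.3×10⁹ × 2.653×10^-6) = 0.03029 rad.

1.74°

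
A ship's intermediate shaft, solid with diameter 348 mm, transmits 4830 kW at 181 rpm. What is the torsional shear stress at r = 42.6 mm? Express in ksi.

ω = 2π·181/60 = 18.95 rad/s, so T = P/ω = 4830×10³ / 18.95 = 254800 N·m.
J = πd⁴/32 = π(0.348)⁴/32 = 1.440×10^-3 m⁴.
Shear stress varies linearly with radius: τ = T·r/J = 254800 × 0.0426 / 1.440×10^-3 = 7.539×10^6 Pa.

1.09 ksi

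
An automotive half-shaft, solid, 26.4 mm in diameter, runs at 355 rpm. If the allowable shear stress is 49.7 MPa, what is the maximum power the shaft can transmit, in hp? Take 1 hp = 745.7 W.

J = πd⁴/32 = π(0.0264)⁴/32 = 4.769×10^-8 m⁴.
T_max = τ_allow·J/r = 4.97×10^7 × 4.769×10^-8 / 0.0132 = 179.6 N·m.
ω = 2π·355/60 = 37.18 rad/s, so P_max = T_max·ω = 6675 W.

8.95 hp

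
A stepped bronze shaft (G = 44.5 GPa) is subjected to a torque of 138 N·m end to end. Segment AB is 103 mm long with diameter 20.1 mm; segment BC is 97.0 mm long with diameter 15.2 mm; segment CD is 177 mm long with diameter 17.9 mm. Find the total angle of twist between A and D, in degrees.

7.55°

J_AB = π(0.0201)⁴/32 = 1.60×10^-8 m⁴; J_BC = π(0.0152)⁴/32 = 5.24×10^-9 m⁴; J_CD = π(0.0179)⁴/32 = 1.01×10^-8 m⁴.
θ = (T/G)·Σ L_i/J_i = (138.0/44.5×10⁹)·(0.103/1.60×10^-8 + 0.0970/5.24×10^-9 + 0.177/1.01×10^-8) = 0.1318 rad.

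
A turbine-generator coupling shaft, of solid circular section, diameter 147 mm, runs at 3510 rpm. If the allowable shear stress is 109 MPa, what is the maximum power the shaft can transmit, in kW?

25000 kW

J = πd⁴/32 = π(0.147)⁴/32 = 4.584×10^-5 m⁴.
T_max = τ_allow·J/r = 1.09×10^8 × 4.584×10^-5 / 0.0735 = 67980 N·m.
ω = 2π·3510/60 = 367.6 rad/s, so P_max = T_max·ω = 2.499×10^7 W.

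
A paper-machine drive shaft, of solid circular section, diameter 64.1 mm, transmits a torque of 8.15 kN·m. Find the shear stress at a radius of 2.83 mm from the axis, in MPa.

J = πd⁴/32 = π(0.0641)⁴/32 = 1.657×10^-6 m⁴.
Shear stress varies linearly with radius: τ = T·r/J = 8150 × 0.00283 / 1.657×10^-6 = 1.392×10^7 Pa.

13.9 MPa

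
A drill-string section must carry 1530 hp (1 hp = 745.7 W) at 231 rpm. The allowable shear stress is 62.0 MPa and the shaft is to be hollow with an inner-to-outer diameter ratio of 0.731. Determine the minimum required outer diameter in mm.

176 mm

ω = 2π·231/60 = 24.19 rad/s, so T = P/ω = 1530×745.7 / 24.19 = 47160 N·m.
For a hollow shaft with d_i/d_o = 0.731: τ_max = 16T/(π d_o³ (1−k⁴)), so d_o = [16T/(π τ_allow (1−k⁴))]^(1/3) = [16·47160/(π·6.20×10^7·0.7145)]^(1/3) = 0.1757 m.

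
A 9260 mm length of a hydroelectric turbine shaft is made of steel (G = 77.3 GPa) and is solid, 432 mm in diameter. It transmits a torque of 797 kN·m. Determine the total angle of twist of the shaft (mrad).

27.9 mrad

J = πd⁴/32 = π(0.432)⁴/32 = 3.419×10^-3 m⁴.
θ = T·L/(G·J) = 797000 × 9.26 / (77.3×10⁹ × 3.419×10^-3) = 0.02792 rad.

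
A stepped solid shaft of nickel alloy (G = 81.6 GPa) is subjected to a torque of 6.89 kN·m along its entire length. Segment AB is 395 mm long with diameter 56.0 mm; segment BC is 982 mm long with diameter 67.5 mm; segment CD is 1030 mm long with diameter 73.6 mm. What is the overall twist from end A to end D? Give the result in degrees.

J_AB = π(0.0560)⁴/32 = 9.65×10^-7 m⁴; J_BC = π(0.0675)⁴/32 = 2.04×10^-6 m⁴; J_CD = π(0.0736)⁴/32 = 2.88×10^-6 m⁴.
θ = (T/G)·Σ L_i/J_i = (6890/81.6×10⁹)·(0.395/9.65×10^-7 + 0.982/2.04×10^-6 + 1.03/2.88×10^-6) = 0.1054 rad.

6.04°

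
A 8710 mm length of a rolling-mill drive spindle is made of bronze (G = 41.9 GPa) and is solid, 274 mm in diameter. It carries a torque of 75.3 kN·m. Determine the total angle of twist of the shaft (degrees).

J = πd⁴/32 = π(0.274)⁴/32 = 5.534×10^-4 m⁴.
θ = T·L/(G·J) = 75300 × 8.71 / (41.9×10⁹ × 5.534×10^-4) = 0.02829 rad.

1.62°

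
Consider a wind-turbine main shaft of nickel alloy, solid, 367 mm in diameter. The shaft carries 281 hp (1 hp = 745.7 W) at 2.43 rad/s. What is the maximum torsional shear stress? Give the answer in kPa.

ω = 2.43 rad/s, so T = P/ω = 281×745.7 / 2.430 = 86230 N·m.
J = πd⁴/32 = π(0.367)⁴/32 = 1.781×10^-3 m⁴.
τ_max = T·r/J = 86230 × 0.183 / 1.781×10^-3 = 8.885×10^6 Pa.

8880 kPa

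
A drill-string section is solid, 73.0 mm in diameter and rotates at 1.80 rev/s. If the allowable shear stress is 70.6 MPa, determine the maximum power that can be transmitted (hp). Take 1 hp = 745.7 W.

J = πd⁴/32 = π(0.0730)⁴/32 = 2.788×10^-6 m⁴.
T_max = τ_allow·J/r = 7.06×10^7 × 2.788×10^-6 / 0.0365 = 5393 N·m.
ω = 2π·1.80 = 11.31 rad/s, so P_max = T_max·ω = 6.099×10^4 W.

81.8 hp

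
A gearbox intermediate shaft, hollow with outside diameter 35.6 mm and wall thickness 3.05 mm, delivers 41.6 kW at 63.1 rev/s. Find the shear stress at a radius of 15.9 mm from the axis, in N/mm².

ω = 2π·63.1 = 396.5 rad/s, so T = P/ω = 41.6×10³ / 396.5 = 104.9 N·m.
J = π(d_o⁴ − d_i⁴)/32 = π(0.0356⁴ − 0.0295⁴)/32 = 8.334×10^-8 m⁴.
Shear stress varies linearly with radius: τ = T·r/J = 104.9 × 0.0159 / 8.334×10^-8 = 2.002×10^7 Pa.

20.0 N/mm²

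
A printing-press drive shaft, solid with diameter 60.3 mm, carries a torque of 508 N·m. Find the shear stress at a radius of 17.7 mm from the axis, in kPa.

J = πd⁴/32 = π(0.0603)⁴/32 = 1.298×10^-6 m⁴.
Shear stress varies linearly with radius: τ = T·r/J = 508.0 × 0.0177 / 1.298×10^-6 = 6.927×10^6 Pa.

6930 kPa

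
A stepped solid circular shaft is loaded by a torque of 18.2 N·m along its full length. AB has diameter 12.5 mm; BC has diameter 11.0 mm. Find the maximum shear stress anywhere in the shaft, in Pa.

Under the same torque, τ_max = 16T/(πd³) is largest where d is smallest — segment BC (d = 11.0 mm).
τ_max = 16·18.20/(π·(0.0110)³) = 6.964×10^7 Pa.

6.96e7 Pa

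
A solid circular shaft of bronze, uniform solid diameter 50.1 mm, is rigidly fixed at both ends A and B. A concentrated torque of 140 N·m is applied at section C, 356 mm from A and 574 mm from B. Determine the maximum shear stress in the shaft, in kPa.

3500 kPa

With uniform GJ and both ends fixed, compatibility θ_AC = θ_CB gives T_A·a = T_B·b, together with T_A + T_B = T₀.
T_A = T₀·b/(a+b) = 140.0·574/930.0 = 86.41 N·m; T_B = 53.59 N·m.
τ in each portion: τ_AC = 3.50×10^6 Pa, τ_CB = 2.17×10^6 Pa; maximum is in AC.
τ_max = T_AC·r/J = 86.41·0.0250/6.19×10^-7 = 3.500×10^6 Pa.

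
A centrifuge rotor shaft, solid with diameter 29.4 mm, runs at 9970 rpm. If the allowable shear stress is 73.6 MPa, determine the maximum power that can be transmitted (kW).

383 kW

J = πd⁴/32 = π(0.0294)⁴/32 = 7.335×10^-8 m⁴.
T_max = τ_allow·J/r = 7.36×10^7 × 7.335×10^-8 / 0.0147 = 367.2 N·m.
ω = 2π·9970/60 = 1044 rad/s, so P_max = T_max·ω = 3.834×10^5 W.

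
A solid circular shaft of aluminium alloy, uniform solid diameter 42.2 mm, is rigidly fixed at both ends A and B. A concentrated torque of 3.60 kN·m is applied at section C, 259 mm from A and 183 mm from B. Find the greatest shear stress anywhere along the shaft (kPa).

143000 kPa

With uniform GJ and both ends fixed, compatibility θ_AC = θ_CB gives T_A·a = T_B·b, together with T_A + T_B = T₀.
T_A = T₀·b/(a+b) = 3600·183/442.0 = 1490 N·m; T_B = 2110 N·m.
τ in each portion: τ_AC = 1.01×10^8 Pa, τ_CB = 1.43×10^8 Pa; maximum is in CB.
τ_max = T_CB·r/J = 2110·0.0211/3.11×10^-7 = 1.430×10^8 Pa.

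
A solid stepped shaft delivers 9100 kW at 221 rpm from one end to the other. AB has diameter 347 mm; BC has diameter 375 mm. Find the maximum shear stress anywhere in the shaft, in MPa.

47.9 MPa

ω = 2π·221/60 = 23.14 rad/s, so T = P/ω = 9100×10³ / 23.14 = 393200 N·m.
Under the same torque, τ_max = 16T/(πd³) is largest where d is smallest — segment AB (d = 347 mm).
τ_max = 16·393200/(π·(0.347)³) = 4.793×10^7 Pa.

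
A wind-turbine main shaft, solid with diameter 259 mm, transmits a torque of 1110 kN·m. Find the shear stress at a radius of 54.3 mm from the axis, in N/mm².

136 N/mm²

J = πd⁴/32 = π(0.259)⁴/32 = 4.418×10^-4 m⁴.
Shear stress varies linearly with radius: τ = T·r/J = 1.110e6 × 0.0543 / 4.418×10^-4 = 1.364×10^8 Pa.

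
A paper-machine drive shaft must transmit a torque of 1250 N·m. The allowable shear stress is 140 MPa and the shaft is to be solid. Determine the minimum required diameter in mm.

35.7 mm

For a solid shaft τ_max = 16T/(πd³), so d = (16T/(π τ_allow))^(1/3) = (16·1250/(π·1.40×10^8))^(1/3) = 0.03569 m.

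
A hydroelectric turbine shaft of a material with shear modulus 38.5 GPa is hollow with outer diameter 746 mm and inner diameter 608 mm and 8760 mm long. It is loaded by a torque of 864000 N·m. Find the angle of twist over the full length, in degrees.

J = π(d_o⁴ − d_i⁴)/32 = π(0.746⁴ − 0.608⁴)/32 = 0.01699 m⁴.
θ = T·L/(G·J) = 864000 × 8.76 / (38.5×10⁹ × 0.01699) = 0.01157 rad.

0.663°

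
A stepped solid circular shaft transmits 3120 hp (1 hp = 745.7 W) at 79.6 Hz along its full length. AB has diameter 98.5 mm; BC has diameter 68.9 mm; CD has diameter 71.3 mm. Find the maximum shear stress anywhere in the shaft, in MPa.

ω = 2π·79.6 = 500.1 rad/s, so T = P/ω = 3120×745.7 / 500.1 = 4652 N·m.
Under the same torque, τ_max = 16T/(πd³) is largest where d is smallest — segment BC (d = 68.9 mm).
τ_max = 16·4652/(π·(0.0689)³) = 7.243×10^7 Pa.

72.4 MPa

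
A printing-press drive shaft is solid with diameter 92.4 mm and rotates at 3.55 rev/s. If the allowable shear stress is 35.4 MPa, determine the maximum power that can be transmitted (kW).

122 kW

J = πd⁴/32 = π(0.0924)⁴/32 = 7.156×10^-6 m⁴.
T_max = τ_allow·J/r = 3.54×10^7 × 7.156×10^-6 / 0.0462 = 5483 N·m.
ω = 2π·3.55 = 22.31 rad/s, so P_max = T_max·ω = 1.223×10^5 W.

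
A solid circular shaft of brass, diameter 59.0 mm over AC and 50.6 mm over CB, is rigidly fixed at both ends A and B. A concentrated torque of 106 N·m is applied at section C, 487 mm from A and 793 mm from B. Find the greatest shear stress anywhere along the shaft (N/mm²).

1.97 N/mm²

Compatibility: T_A·a/J_AC = T_B·b/J_CB with T_A + T_B = T₀.
J_AC = 1.19×10^-6 m⁴, J_CB = 6.44×10^-7 m⁴, so T_A = T₀·(J_AC/a)/((J_AC/a)+(J_CB/b)) = 79.57 N·m, T_B = 26.43 N·m.
τ in each portion: τ_AC = 1.97×10^6 Pa, τ_CB = 1.04×10^6 Pa; maximum is in AC.
τ_max = T_AC·r/J = 79.57·0.0295/1.19×10^-6 = 1.973×10^6 Pa.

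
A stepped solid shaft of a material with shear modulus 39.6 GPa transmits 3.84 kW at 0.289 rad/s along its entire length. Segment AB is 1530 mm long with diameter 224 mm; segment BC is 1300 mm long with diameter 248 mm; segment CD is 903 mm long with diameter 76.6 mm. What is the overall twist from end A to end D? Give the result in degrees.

5.32°

ω = 0.289 rad/s, so T = P/ω = 3.84×10³ / 0.2890 = 13290 N·m.
J_AB = π(0.224)⁴/32 = 2.47×10^-4 m⁴; J_BC = π(0.248)⁴/32 = 3.71×10^-4 m⁴; J_CD = π(0.0766)⁴/32 = 3.38×10^-6 m⁴.
θ = (T/G)·Σ L_i/J_i = (13290/39.6×10⁹)·(1.53/2.47×10^-4 + 1.30/3.71×10^-4 + 0.903/3.38×10^-6) = 0.09289 rad.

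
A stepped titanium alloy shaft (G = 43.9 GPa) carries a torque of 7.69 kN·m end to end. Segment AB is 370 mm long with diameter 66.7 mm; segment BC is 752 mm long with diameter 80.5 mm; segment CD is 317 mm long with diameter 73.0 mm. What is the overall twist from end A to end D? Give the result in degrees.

4.88°

J_AB = π(0.0667)⁴/32 = 1.94×10^-6 m⁴; J_BC = π(0.0805)⁴/32 = 4.12×10^-6 m⁴; J_CD = π(0.0730)⁴/32 = 2.79×10^-6 m⁴.
θ = (T/G)·Σ L_i/J_i = (7690/43.9×10⁹)·(0.370/1.94×10^-6 + 0.752/4.12×10^-6 + 0.317/2.79×10^-6) = 0.08522 rad.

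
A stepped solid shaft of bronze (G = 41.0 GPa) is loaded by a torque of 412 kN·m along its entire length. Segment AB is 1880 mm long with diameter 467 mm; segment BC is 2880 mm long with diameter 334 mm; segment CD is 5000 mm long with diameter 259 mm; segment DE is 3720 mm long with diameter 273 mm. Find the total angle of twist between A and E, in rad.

J_AB = π(0.467)⁴/32 = 4.67×10^-3 m⁴; J_BC = π(0.334)⁴/32 = 1.22×10^-3 m⁴; J_CD = π(0.259)⁴/32 = 4.42×10^-4 m⁴; J_DE = π(0.273)⁴/32 = 5.45×10^-4 m⁴.
θ = (T/G)·Σ L_i/J_i = (412000/41.0×10⁹)·(1.88/4.67×10^-3 + 2.88/1.22×10^-3 + 5.00/4.42×10^-4 + 3.72/5.45×10^-4) = 0.2100 rad.

0.210 rad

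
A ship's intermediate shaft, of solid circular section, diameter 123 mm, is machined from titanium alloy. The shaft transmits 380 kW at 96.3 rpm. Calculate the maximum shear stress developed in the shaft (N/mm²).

103 N/mm²

ω = 2π·96.3/60 = 10.08 rad/s, so T = P/ω = 380×10³ / 10.08 = 37680 N·m.
J = πd⁴/32 = π(0.123)⁴/32 = 2.247×10^-5 m⁴.
τ_max = T·r/J = 37680 × 0.0615 / 2.247×10^-5 = 1.031×10^8 Pa.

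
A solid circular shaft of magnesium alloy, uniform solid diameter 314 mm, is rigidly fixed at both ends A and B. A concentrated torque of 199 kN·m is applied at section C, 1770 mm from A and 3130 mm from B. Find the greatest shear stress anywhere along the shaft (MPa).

20.9 MPa

With uniform GJ and both ends fixed, compatibility θ_AC = θ_CB gives T_A·a = T_B·b, together with T_A + T_B = T₀.
T_A = T₀·b/(a+b) = 199000·3130/4900 = 127100 N·m; T_B = 71880 N·m.
τ in each portion: τ_AC = 2.09×10^7 Pa, τ_CB = 1.18×10^7 Pa; maximum is in AC.
τ_max = T_AC·r/J = 127100·0.157/9.54×10^-4 = 2.091×10^7 Pa.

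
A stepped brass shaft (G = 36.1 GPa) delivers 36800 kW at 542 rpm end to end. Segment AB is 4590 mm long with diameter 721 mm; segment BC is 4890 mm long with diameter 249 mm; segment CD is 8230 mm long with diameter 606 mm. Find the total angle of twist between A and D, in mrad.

ω = 2π·542/60 = 56.76 rad/s, so T = P/ω = 36800×10³ / 56.76 = 648400 N·m.
J_AB = π(0.721)⁴/32 = 0.0265 m⁴; J_BC = π(0.249)⁴/32 = 3.77×10^-4 m⁴; J_CD = π(0.606)⁴/32 = 0.0132 m⁴.
θ = (T/G)·Σ L_i/J_i = (648400/36.1×10⁹)·(4.59/0.0265 + 4.89/3.77×10^-4 + 8.23/0.0132) = 0.2470 rad.

247 mrad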